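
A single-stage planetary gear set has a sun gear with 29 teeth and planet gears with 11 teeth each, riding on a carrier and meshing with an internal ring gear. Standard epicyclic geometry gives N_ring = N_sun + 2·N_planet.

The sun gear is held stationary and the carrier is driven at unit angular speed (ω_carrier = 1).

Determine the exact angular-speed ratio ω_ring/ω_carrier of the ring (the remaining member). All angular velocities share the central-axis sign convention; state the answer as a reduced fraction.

80/51

N_ring = 29 + 2·11 = 51
29(ω_s−ω_c) = −51(ω_r−ω_c),  ω_s=0, ω_c=1
ω_r = 1 − (29/51)(0−1) = 80/51
ω_r/ω_c = 80/51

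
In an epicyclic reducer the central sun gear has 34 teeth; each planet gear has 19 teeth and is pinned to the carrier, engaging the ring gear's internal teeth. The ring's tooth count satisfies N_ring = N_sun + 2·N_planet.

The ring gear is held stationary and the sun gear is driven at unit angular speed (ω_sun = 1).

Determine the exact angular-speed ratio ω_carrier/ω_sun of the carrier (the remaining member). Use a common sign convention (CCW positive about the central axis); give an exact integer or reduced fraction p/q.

N_ring = 34 + 2·19 = 72
34(ω_s−ω_c) = −72(ω_r−ω_c),  ω_r=0, ω_s=1
34(1−ω_c) = −72(0−ω_c)  ⇒  106ω_c = 34  ⇒  ω_c = 17/53
ω_c/ω_s = 17/53

17/53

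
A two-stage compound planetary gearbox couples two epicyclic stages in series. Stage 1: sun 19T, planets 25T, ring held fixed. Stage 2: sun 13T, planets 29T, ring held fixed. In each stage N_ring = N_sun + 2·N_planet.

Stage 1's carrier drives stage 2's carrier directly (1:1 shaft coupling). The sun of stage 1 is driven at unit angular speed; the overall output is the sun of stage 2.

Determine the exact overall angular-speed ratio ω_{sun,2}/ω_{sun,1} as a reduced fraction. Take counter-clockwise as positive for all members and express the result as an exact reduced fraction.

399/286

Stage 1: N_ring = 19 + 2·25 = 69
Stage 1: 19(ω_s−ω_c) = −69(ω_r−ω_c),  ω_r=0, ω_s=1
Stage 1: 19(1−ω_c) = −69(0−ω_c)  ⇒  88ω_c = 19  ⇒  ω_c = 19/88
  ⇒ ω_c¹/ω_s¹ = 19/88
Stage 2: N_ring = 13 + 2·29 = 71
Stage 2: 13(ω_s−ω_c) = −71(ω_r−ω_c),  ω_r=0, ω_c=1
Stage 2: ω_s = 1 − (71/13)(0−1) = 84/13
  ⇒ ω_s²/ω_c² = 84/13
Coupling ω_c² = ω_c¹ ⇒ overall = 19/88 × 84/13 = 399/286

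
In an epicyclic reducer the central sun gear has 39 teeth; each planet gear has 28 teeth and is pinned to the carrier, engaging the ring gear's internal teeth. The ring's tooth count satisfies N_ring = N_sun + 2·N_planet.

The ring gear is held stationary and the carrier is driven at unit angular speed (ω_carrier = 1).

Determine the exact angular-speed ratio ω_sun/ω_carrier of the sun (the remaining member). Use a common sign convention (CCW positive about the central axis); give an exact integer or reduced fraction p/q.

134/39

N_ring = 39 + 2·28 = 95
39(ω_s−ω_c) = −95(ω_r−ω_c),  ω_r=0, ω_c=1
ω_s = 1 − (95/39)(0−1) = 134/39
ω_s/ω_c = 134/39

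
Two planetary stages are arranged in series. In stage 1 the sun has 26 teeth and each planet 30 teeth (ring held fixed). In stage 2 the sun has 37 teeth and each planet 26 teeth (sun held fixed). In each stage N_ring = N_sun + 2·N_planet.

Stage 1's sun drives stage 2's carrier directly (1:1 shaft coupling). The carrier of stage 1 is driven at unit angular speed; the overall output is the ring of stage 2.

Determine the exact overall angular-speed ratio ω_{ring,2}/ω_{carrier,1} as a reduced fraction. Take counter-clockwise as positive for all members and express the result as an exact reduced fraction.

Stage 1: N_ring = 26 + 2·30 = 86
Stage 1: 26(ω_s−ω_c) = −86(ω_r−ω_c),  ω_r=0, ω_c=1
Stage 1: ω_s = 1 − (86/26)(0−1) = 56/13
  ⇒ ω_s¹/ω_c¹ = 56/13
Stage 2: N_ring = 37 + 2·26 = 89
Stage 2: 37(ω_s−ω_c) = −89(ω_r−ω_c),  ω_s=0, ω_c=1
Stage 2: ω_r = 1 − (37/89)(0−1) = 126/89
  ⇒ ω_r²/ω_c² = 126/89
Coupling ω_c² = ω_s¹ ⇒ overall = 56/13 × 126/89 = 7056/1157

7056/1157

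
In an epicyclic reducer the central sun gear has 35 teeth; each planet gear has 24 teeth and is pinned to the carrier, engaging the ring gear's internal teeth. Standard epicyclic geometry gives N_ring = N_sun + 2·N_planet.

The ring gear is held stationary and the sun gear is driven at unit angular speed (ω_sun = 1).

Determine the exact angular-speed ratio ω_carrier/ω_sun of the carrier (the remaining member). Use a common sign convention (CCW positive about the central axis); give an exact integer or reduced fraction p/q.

35/118

N_ring = 35 + 2·24 = 83
35(ω_s−ω_c) = −83(ω_r−ω_c),  ω_r=0, ω_s=1
35(1−ω_c) = −83(0−ω_c)  ⇒  118ω_c = 35  ⇒  ω_c = 35/118
ω_c/ω_s = 35/118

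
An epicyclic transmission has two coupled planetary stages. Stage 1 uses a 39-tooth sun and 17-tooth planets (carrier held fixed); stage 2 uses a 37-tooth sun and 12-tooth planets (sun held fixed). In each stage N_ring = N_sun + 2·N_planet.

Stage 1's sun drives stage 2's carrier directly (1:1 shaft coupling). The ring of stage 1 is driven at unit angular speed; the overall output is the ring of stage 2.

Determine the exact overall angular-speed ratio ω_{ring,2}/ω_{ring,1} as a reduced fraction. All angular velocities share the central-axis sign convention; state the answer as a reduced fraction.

-7154/2379

Stage 1: N_ring = 39 + 2·17 = 73
Stage 1: 39(ω_s−ω_c) = −73(ω_r−ω_c),  ω_c=0, ω_r=1
Stage 1: ω_s = 0 − (73/39)(1−0) = -73/39
  ⇒ ω_s¹/ω_r¹ = -73/39
Stage 2: N_ring = 37 + 2·12 = 61
Stage 2: 37(ω_s−ω_c) = −61(ω_r−ω_c),  ω_s=0, ω_c=1
Stage 2: ω_r = 1 − (37/61)(0−1) = 98/61
  ⇒ ω_r²/ω_c² = 98/61
Coupling ω_c² = ω_s¹ ⇒ overall = -73/39 × 98/61 = -7154/2379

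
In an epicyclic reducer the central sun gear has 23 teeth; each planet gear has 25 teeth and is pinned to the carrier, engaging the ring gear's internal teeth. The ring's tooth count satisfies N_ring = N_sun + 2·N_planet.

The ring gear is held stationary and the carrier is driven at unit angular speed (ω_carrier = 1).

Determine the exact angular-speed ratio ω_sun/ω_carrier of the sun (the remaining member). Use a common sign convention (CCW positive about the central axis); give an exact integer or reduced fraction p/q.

96/23

N_ring = 23 + 2·25 = 73
23(ω_s−ω_c) = −73(ω_r−ω_c),  ω_r=0, ω_c=1
ω_s = 1 − (73/23)(0−1) = 96/23
ω_s/ω_c = 96/23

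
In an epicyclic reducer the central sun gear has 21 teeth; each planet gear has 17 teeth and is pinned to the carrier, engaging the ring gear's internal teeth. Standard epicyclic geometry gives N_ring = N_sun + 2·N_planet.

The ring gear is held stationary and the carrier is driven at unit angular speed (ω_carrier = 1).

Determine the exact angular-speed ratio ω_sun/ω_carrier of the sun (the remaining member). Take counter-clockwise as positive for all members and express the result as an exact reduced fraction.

N_ring = 21 + 2·17 = 55
21(ω_s−ω_c) = −55(ω_r−ω_c),  ω_r=0, ω_c=1
ω_s = 1 − (55/21)(0−1) = 76/21
ω_s/ω_c = 76/21

76/21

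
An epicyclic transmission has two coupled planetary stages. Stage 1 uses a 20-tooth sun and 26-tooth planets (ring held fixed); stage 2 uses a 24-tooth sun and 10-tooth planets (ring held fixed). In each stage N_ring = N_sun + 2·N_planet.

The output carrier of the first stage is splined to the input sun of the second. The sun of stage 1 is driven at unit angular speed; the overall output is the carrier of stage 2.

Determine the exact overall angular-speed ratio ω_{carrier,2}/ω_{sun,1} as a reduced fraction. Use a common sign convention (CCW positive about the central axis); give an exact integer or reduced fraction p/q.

Stage 1: N_ring = 20 + 2·26 = 72
Stage 1: 20(ω_s−ω_c) = −72(ω_r−ω_c),  ω_r=0, ω_s=1
Stage 1: 20(1−ω_c) = −72(0−ω_c)  ⇒  92ω_c = 20  ⇒  ω_c = 5/23
  ⇒ ω_c¹/ω_s¹ = 5/23
Stage 2: N_ring = 24 + 2·10 = 44
Stage 2: 24(ω_s−ω_c) = −44(ω_r−ω_c),  ω_r=0, ω_s=1
Stage 2: 24(1−ω_c) = −44(0−ω_c)  ⇒  68ω_c = 24  ⇒  ω_c = 6/17
  ⇒ ω_c²/ω_s² = 6/17
Coupling ω_s² = ω_c¹ ⇒ overall = 5/23 × 6/17 = 30/391

30/391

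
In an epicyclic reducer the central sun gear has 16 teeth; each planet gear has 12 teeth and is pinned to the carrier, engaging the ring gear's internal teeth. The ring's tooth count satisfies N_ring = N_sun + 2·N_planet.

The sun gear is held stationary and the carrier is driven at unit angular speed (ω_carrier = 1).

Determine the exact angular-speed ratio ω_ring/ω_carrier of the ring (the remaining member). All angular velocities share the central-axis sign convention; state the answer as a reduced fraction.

N_ring = 16 + 2·12 = 40
16(ω_s−ω_c) = −40(ω_r−ω_c),  ω_s=0, ω_c=1
ω_r = 1 − (16/40)(0−1) = 7/5
ω_r/ω_c = 7/5

7/5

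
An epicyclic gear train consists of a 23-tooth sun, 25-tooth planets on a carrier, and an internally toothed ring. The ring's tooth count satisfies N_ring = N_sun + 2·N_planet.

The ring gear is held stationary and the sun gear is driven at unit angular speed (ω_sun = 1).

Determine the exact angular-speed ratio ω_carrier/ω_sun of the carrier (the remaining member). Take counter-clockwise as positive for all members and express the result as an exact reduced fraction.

N_ring = 23 + 2·25 = 73
23(ω_s−ω_c) = −73(ω_r−ω_c),  ω_r=0, ω_s=1
23(1−ω_c) = −73(0−ω_c)  ⇒  96ω_c = 23  ⇒  ω_c = 23/96
ω_c/ω_s = 23/96

23/96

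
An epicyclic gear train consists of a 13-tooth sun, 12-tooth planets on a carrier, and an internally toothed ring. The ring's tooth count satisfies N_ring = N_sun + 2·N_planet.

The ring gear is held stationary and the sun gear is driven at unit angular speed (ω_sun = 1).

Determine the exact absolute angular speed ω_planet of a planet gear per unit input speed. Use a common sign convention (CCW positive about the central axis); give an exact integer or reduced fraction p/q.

-13/24

N_ring = 13 + 2·12 = 37
13(ω_s−ω_c) = −37(ω_r−ω_c),  ω_r=0, ω_s=1
13(1−ω_c) = −37(0−ω_c)  ⇒  50ω_c = 13  ⇒  ω_c = 13/50
sun–planet: 13·(1−13/50) = −12·(ω_p−ω_c)  ⇒  ω_p−ω_c = −(13/12)·(37/50) = -481/600
ω_p = 13/50 − 481/600 = -13/24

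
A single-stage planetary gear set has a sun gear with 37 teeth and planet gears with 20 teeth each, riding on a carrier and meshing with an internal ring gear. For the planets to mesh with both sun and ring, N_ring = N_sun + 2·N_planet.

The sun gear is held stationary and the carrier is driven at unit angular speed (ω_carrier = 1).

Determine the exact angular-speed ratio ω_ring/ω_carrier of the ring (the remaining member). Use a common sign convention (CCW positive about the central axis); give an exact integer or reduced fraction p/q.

N_ring = 37 + 2·20 = 77
37(ω_s−ω_c) = −77(ω_r−ω_c),  ω_s=0, ω_c=1
ω_r = 1 − (37/77)(0−1) = 114/77
ω_r/ω_c = 114/77

114/77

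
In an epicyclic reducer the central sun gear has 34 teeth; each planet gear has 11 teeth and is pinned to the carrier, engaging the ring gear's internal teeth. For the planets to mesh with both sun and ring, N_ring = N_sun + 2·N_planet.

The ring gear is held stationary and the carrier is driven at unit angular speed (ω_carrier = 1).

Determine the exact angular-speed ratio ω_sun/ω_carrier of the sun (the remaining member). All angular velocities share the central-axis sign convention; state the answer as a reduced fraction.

45/17

N_ring = 34 + 2·11 = 56
34(ω_s−ω_c) = −56(ω_r−ω_c),  ω_r=0, ω_c=1
ω_s = 1 − (56/34)(0−1) = 45/17
ω_s/ω_c = 45/17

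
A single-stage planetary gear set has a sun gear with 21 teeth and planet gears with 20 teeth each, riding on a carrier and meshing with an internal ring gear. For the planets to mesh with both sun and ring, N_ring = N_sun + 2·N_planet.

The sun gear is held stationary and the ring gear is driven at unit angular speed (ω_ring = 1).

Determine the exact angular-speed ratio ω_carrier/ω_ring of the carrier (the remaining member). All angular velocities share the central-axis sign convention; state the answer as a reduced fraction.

N_ring = 21 + 2·20 = 61
21(ω_s−ω_c) = −61(ω_r−ω_c),  ω_s=0, ω_r=1
21(0−ω_c) = −61(1−ω_c)  ⇒  82ω_c = 61  ⇒  ω_c = 61/82
ω_c/ω_r = 61/82

61/82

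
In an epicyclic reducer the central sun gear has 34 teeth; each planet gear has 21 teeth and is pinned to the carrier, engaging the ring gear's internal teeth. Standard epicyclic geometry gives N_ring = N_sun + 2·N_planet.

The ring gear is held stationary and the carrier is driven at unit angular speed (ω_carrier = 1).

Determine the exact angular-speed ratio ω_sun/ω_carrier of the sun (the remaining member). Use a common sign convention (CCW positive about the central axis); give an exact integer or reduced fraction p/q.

55/17

N_ring = 34 + 2·21 = 76
34(ω_s−ω_c) = −76(ω_r−ω_c),  ω_r=0, ω_c=1
ω_s = 1 − (76/34)(0−1) = 55/17
ω_s/ω_c = 55/17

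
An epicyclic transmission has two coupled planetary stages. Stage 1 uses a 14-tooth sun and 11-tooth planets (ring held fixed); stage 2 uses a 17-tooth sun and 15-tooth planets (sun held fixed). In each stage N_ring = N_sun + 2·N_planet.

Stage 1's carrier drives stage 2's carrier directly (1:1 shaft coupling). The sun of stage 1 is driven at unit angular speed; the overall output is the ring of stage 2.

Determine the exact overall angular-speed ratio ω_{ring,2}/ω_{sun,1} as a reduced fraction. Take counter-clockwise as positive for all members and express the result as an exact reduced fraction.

448/1175

Stage 1: N_ring = 14 + 2·11 = 36
Stage 1: 14(ω_s−ω_c) = −36(ω_r−ω_c),  ω_r=0, ω_s=1
Stage 1: 14(1−ω_c) = −36(0−ω_c)  ⇒  50ω_c = 14  ⇒  ω_c = 7/25
  ⇒ ω_c¹/ω_s¹ = 7/25
Stage 2: N_ring = 17 + 2·15 = 47
Stage 2: 17(ω_s−ω_c) = −47(ω_r−ω_c),  ω_s=0, ω_c=1
Stage 2: ω_r = 1 − (17/47)(0−1) = 64/47
  ⇒ ω_r²/ω_c² = 64/47
Coupling ω_c² = ω_c¹ ⇒ overall = 7/25 × 64/47 = 448/1175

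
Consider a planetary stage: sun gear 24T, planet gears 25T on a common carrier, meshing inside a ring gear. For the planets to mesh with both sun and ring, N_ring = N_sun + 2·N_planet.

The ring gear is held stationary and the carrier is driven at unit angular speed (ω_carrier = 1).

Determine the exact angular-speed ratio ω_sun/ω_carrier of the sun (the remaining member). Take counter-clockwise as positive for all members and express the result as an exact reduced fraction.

N_ring = 24 + 2·25 = 74
24(ω_s−ω_c) = −74(ω_r−ω_c),  ω_r=0, ω_c=1
ω_s = 1 − (74/24)(0−1) = 49/12
ω_s/ω_c = 49/12

49/12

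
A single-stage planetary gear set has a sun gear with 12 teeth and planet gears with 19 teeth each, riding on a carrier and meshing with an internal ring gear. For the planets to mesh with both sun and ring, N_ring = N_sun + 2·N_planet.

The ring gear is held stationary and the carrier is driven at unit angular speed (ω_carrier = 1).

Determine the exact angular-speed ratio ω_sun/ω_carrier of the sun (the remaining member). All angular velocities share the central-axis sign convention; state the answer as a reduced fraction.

31/6

N_ring = 12 + 2·19 = 50
12(ω_s−ω_c) = −50(ω_r−ω_c),  ω_r=0, ω_c=1
ω_s = 1 − (50/12)(0−1) = 31/6
ω_s/ω_c = 31/6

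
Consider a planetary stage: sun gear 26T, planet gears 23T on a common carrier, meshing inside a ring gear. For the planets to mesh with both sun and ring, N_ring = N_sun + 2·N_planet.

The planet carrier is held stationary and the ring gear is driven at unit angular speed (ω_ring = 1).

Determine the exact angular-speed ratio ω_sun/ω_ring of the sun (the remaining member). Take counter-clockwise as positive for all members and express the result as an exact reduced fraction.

N_ring = 26 + 2·23 = 72
26(ω_s−ω_c) = −72(ω_r−ω_c),  ω_c=0, ω_r=1
ω_s = 0 − (72/26)(1−0) = -36/13
ω_s/ω_r = -36/13

-36/13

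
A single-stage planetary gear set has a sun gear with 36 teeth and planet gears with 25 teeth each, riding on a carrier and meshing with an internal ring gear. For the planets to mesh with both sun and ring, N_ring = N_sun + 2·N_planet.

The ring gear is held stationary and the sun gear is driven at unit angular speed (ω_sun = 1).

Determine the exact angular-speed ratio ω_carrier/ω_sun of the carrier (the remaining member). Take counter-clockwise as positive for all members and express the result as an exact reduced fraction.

N_ring = 36 + 2·25 = 86
36(ω_s−ω_c) = −86(ω_r−ω_c),  ω_r=0, ω_s=1
36(1−ω_c) = −86(0−ω_c)  ⇒  122ω_c = 36  ⇒  ω_c = 18/61
ω_c/ω_s = 18/61

18/61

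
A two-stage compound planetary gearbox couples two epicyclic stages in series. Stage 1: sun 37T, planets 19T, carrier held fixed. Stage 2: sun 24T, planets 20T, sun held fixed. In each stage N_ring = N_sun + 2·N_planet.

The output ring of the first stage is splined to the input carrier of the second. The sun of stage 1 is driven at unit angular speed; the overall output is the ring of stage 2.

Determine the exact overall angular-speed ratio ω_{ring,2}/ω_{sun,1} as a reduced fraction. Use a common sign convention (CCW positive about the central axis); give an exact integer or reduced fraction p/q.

-407/600

Stage 1: N_ring = 37 + 2·19 = 75
Stage 1: 37(ω_s−ω_c) = −75(ω_r−ω_c),  ω_c=0, ω_s=1
Stage 1: ω_r = 0 − (37/75)(1−0) = -37/75
  ⇒ ω_r¹/ω_s¹ = -37/75
Stage 2: N_ring = 24 + 2·20 = 64
Stage 2: 24(ω_s−ω_c) = −64(ω_r−ω_c),  ω_s=0, ω_c=1
Stage 2: ω_r = 1 − (24/64)(0−1) = 11/8
  ⇒ ω_r²/ω_c² = 11/8
Coupling ω_c² = ω_r¹ ⇒ overall = -37/75 × 11/8 = -407/600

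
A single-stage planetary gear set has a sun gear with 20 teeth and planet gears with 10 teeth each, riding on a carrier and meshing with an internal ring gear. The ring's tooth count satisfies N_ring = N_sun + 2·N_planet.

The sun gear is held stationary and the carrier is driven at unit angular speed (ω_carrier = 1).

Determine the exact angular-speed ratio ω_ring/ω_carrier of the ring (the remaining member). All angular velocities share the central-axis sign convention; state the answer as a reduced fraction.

3/2

N_ring = 20 + 2·10 = 40
20(ω_s−ω_c) = −40(ω_r−ω_c),  ω_s=0, ω_c=1
ω_r = 1 − (20/40)(0−1) = 3/2
ω_r/ω_c = 3/2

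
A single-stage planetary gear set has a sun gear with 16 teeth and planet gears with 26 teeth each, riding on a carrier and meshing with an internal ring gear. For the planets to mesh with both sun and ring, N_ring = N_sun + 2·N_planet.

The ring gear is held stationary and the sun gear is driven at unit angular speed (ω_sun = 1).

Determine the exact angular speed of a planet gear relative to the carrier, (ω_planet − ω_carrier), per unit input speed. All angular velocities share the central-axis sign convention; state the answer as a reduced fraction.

-136/273

N_ring = 16 + 2·26 = 68
16(ω_s−ω_c) = −68(ω_r−ω_c),  ω_r=0, ω_s=1
16(1−ω_c) = −68(0−ω_c)  ⇒  84ω_c = 16  ⇒  ω_c = 4/21
sun–planet: 16·(1−4/21) = −26·(ω_p−ω_c)  ⇒  ω_p−ω_c = −(16/26)·(17/21) = -136/273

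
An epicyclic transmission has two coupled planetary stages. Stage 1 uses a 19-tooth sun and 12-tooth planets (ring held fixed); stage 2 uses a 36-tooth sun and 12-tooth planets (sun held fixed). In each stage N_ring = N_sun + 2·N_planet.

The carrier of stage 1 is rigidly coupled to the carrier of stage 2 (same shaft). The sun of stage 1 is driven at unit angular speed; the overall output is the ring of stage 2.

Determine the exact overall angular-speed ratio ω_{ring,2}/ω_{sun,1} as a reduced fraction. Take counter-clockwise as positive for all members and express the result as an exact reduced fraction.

Stage 1: N_ring = 19 + 2·12 = 43
Stage 1: 19(ω_s−ω_c) = −43(ω_r−ω_c),  ω_r=0, ω_s=1
Stage 1: 19(1−ω_c) = −43(0−ω_c)  ⇒  62ω_c = 19  ⇒  ω_c = 19/62
  ⇒ ω_c¹/ω_s¹ = 19/62
Stage 2: N_ring = 36 + 2·12 = 60
Stage 2: 36(ω_s−ω_c) = −60(ω_r−ω_c),  ω_s=0, ω_c=1
Stage 2: ω_r = 1 − (36/60)(0−1) = 8/5
  ⇒ ω_r²/ω_c² = 8/5
Coupling ω_c² = ω_c¹ ⇒ overall = 19/62 × 8/5 = 76/155

76/155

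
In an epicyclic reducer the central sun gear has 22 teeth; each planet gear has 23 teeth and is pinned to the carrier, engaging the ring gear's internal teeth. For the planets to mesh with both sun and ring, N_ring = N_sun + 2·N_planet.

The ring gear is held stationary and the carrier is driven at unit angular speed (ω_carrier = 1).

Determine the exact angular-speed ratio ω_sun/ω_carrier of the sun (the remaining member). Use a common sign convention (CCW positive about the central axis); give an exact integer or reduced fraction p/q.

45/11

N_ring = 22 + 2·23 = 68
22(ω_s−ω_c) = −68(ω_r−ω_c),  ω_r=0, ω_c=1
ω_s = 1 − (68/22)(0−1) = 45/11
ω_s/ω_c = 45/11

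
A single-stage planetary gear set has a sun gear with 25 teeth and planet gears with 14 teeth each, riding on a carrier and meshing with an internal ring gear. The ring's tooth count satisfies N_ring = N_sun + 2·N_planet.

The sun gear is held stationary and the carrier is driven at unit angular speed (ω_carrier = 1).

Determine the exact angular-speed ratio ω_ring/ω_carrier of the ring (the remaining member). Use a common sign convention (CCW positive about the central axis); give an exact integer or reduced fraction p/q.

78/53

N_ring = 25 + 2·14 = 53
25(ω_s−ω_c) = −53(ω_r−ω_c),  ω_s=0, ω_c=1
ω_r = 1 − (25/53)(0−1) = 78/53
ω_r/ω_c = 78/53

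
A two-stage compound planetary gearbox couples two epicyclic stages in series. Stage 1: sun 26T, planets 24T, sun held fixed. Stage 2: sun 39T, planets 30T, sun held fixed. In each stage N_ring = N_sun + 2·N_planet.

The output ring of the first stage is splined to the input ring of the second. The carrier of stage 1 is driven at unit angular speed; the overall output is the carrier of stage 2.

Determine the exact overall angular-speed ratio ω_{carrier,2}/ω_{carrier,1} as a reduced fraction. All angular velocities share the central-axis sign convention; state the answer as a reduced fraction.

825/851

Stage 1: N_ring = 26 + 2·24 = 74
Stage 1: 26(ω_s−ω_c) = −74(ω_r−ω_c),  ω_s=0, ω_c=1
Stage 1: ω_r = 1 − (26/74)(0−1) = 50/37
  ⇒ ω_r¹/ω_c¹ = 50/37
Stage 2: N_ring = 39 + 2·30 = 99
Stage 2: 39(ω_s−ω_c) = −99(ω_r−ω_c),  ω_s=0, ω_r=1
Stage 2: 39(0−ω_c) = −99(1−ω_c)  ⇒  138ω_c = 99  ⇒  ω_c = 33/46
  ⇒ ω_c²/ω_r² = 33/46
Coupling ω_r² = ω_r¹ ⇒ overall = 50/37 × 33/46 = 825/851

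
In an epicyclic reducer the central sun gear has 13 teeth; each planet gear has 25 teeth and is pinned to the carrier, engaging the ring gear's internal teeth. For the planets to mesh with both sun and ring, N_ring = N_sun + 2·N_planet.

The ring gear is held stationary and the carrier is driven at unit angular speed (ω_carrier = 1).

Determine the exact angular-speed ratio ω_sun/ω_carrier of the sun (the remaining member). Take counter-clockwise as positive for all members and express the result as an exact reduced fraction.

76/13

N_ring = 13 + 2·25 = 63
13(ω_s−ω_c) = −63(ω_r−ω_c),  ω_r=0, ω_c=1
ω_s = 1 − (63/13)(0−1) = 76/13
ω_s/ω_c = 76/13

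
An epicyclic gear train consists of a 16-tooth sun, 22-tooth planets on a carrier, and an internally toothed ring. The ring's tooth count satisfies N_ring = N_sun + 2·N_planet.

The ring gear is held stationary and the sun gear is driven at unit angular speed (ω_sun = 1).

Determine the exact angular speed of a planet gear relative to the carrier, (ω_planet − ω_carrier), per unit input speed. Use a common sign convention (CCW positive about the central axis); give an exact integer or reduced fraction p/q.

N_ring = 16 + 2·22 = 60
16(ω_s−ω_c) = −60(ω_r−ω_c),  ω_r=0, ω_s=1
16(1−ω_c) = −60(0−ω_c)  ⇒  76ω_c = 16  ⇒  ω_c = 4/19
sun–planet: 16·(1−4/19) = −22·(ω_p−ω_c)  ⇒  ω_p−ω_c = −(16/22)·(15/19) = -120/209

-120/209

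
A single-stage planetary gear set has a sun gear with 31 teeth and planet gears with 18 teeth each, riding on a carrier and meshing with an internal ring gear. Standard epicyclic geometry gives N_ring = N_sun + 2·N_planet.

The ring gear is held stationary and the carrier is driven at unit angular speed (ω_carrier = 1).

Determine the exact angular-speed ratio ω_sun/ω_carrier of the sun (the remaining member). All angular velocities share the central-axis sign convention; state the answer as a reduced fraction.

N_ring = 31 + 2·18 = 67
31(ω_s−ω_c) = −67(ω_r−ω_c),  ω_r=0, ω_c=1
ω_s = 1 − (67/31)(0−1) = 98/31
ω_s/ω_c = 98/31

98/31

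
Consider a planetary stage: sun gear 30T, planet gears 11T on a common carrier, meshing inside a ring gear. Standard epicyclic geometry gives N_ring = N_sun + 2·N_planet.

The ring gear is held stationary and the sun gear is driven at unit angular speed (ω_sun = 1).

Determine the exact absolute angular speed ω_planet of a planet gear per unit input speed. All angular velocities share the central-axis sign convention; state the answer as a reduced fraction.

N_ring = 30 + 2·11 = 52
30(ω_s−ω_c) = −52(ω_r−ω_c),  ω_r=0, ω_s=1
30(1−ω_c) = −52(0−ω_c)  ⇒  82ω_c = 30  ⇒  ω_c = 15/41
sun–planet: 30·(1−15/41) = −11·(ω_p−ω_c)  ⇒  ω_p−ω_c = −(30/11)·(26/41) = -780/451
ω_p = 15/41 − 780/451 = -15/11

-15/11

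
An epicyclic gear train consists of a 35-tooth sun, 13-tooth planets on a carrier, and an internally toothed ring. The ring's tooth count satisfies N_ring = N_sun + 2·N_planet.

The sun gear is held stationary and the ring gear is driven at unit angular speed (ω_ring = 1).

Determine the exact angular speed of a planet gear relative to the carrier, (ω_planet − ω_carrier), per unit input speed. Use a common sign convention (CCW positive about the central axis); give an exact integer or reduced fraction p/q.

N_ring = 35 + 2·13 = 61
35(ω_s−ω_c) = −61(ω_r−ω_c),  ω_s=0, ω_r=1
35(0−ω_c) = −61(1−ω_c)  ⇒  96ω_c = 61  ⇒  ω_c = 61/96
sun–planet: 35·(0−61/96) = −13·(ω_p−ω_c)  ⇒  ω_p−ω_c = −(35/13)·(-61/96) = 2135/1248

2135/1248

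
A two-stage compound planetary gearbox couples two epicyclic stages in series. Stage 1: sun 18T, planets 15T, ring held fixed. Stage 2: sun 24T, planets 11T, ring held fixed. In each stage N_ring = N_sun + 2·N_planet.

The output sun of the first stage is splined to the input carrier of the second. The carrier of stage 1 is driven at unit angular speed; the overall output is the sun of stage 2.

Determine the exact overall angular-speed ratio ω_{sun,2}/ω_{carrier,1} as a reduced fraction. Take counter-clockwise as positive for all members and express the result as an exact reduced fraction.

Stage 1: N_ring = 18 + 2·15 = 48
Stage 1: 18(ω_s−ω_c) = −48(ω_r−ω_c),  ω_r=0, ω_c=1
Stage 1: ω_s = 1 − (48/18)(0−1) = 11/3
  ⇒ ω_s¹/ω_c¹ = 11/3
Stage 2: N_ring = 24 + 2·11 = 46
Stage 2: 24(ω_s−ω_c) = −46(ω_r−ω_c),  ω_r=0, ω_c=1
Stage 2: ω_s = 1 − (46/24)(0−1) = 35/12
  ⇒ ω_s²/ω_c² = 35/12
Coupling ω_c² = ω_s¹ ⇒ overall = 11/3 × 35/12 = 385/36

385/36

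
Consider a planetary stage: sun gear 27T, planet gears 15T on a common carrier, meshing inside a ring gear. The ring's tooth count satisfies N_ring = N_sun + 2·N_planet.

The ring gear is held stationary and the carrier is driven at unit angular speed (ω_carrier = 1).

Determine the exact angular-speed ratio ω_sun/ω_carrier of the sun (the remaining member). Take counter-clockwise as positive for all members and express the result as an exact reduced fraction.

N_ring = 27 + 2·15 = 57
27(ω_s−ω_c) = −57(ω_r−ω_c),  ω_r=0, ω_c=1
ω_s = 1 − (57/27)(0−1) = 28/9
ω_s/ω_c = 28/9

28/9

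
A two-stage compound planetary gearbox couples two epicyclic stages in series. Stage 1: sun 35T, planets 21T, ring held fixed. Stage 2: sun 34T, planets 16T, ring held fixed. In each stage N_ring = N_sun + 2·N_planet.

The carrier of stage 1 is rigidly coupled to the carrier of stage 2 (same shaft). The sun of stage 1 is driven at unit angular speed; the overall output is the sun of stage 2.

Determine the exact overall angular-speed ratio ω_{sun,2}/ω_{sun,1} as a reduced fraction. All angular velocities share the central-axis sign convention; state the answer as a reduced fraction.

125/136

Stage 1: N_ring = 35 + 2·21 = 77
Stage 1: 35(ω_s−ω_c) = −77(ω_r−ω_c),  ω_r=0, ω_s=1
Stage 1: 35(1−ω_c) = −77(0−ω_c)  ⇒  112ω_c = 35  ⇒  ω_c = 5/16
  ⇒ ω_c¹/ω_s¹ = 5/16
Stage 2: N_ring = 34 + 2·16 = 66
Stage 2: 34(ω_s−ω_c) = −66(ω_r−ω_c),  ω_r=0, ω_c=1
Stage 2: ω_s = 1 − (66/34)(0−1) = 50/17
  ⇒ ω_s²/ω_c² = 50/17
Coupling ω_c² = ω_c¹ ⇒ overall = 5/16 × 50/17 = 125/136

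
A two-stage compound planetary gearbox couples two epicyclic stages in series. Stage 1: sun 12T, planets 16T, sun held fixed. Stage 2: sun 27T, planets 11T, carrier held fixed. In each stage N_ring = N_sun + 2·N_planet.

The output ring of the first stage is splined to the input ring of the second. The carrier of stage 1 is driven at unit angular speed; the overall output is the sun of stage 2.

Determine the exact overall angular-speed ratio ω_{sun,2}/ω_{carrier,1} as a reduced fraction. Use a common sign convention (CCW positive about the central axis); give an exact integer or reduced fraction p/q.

Stage 1: N_ring = 12 + 2·16 = 44
Stage 1: 12(ω_s−ω_c) = −44(ω_r−ω_c),  ω_s=0, ω_c=1
Stage 1: ω_r = 1 − (12/44)(0−1) = 14/11
  ⇒ ω_r¹/ω_c¹ = 14/11
Stage 2: N_ring = 27 + 2·11 = 49
Stage 2: 27(ω_s−ω_c) = −49(ω_r−ω_c),  ω_c=0, ω_r=1
Stage 2: ω_s = 0 − (49/27)(1−0) = -49/27
  ⇒ ω_s²/ω_r² = -49/27
Coupling ω_r² = ω_r¹ ⇒ overall = 14/11 × -49/27 = -686/297

-686/297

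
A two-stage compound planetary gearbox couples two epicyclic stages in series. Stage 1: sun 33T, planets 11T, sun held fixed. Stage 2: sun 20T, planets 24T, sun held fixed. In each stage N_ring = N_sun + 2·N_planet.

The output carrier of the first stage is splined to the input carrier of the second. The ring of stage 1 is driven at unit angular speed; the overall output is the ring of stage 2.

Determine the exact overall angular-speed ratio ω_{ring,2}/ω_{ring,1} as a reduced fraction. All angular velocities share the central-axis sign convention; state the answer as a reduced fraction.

Stage 1: N_ring = 33 + 2·11 = 55
Stage 1: 33(ω_s−ω_c) = −55(ω_r−ω_c),  ω_s=0, ω_r=1
Stage 1: 33(0−ω_c) = −55(1−ω_c)  ⇒  88ω_c = 55  ⇒  ω_c = 5/8
  ⇒ ω_c¹/ω_r¹ = 5/8
Stage 2: N_ring = 20 + 2·24 = 68
Stage 2: 20(ω_s−ω_c) = −68(ω_r−ω_c),  ω_s=0, ω_c=1
Stage 2: ω_r = 1 − (20/68)(0−1) = 22/17
  ⇒ ω_r²/ω_c² = 22/17
Coupling ω_c² = ω_c¹ ⇒ overall = 5/8 × 22/17 = 55/68

55/68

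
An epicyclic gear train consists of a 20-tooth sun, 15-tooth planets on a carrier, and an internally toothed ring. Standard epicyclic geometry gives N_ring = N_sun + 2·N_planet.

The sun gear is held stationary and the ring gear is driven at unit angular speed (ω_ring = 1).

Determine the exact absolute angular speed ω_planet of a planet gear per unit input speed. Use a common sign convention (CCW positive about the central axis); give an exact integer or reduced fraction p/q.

5/3

N_ring = 20 + 2·15 = 50
20(ω_s−ω_c) = −50(ω_r−ω_c),  ω_s=0, ω_r=1
20(0−ω_c) = −50(1−ω_c)  ⇒  70ω_c = 50  ⇒  ω_c = 5/7
sun–planet: 20·(0−5/7) = −15·(ω_p−ω_c)  ⇒  ω_p−ω_c = −(20/15)·(-5/7) = 20/21
ω_p = 5/7 + 20/21 = 5/3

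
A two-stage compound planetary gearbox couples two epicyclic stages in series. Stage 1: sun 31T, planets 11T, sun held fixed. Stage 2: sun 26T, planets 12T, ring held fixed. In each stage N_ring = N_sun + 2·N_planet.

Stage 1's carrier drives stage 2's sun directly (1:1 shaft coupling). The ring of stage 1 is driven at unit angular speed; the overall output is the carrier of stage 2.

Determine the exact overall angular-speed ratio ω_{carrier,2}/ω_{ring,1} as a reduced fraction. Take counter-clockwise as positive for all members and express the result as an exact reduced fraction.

Stage 1: N_ring = 31 + 2·11 = 53
Stage 1: 31(ω_s−ω_c) = −53(ω_r−ω_c),  ω_s=0, ω_r=1
Stage 1: 31(0−ω_c) = −53(1−ω_c)  ⇒  84ω_c = 53  ⇒  ω_c = 53/84
  ⇒ ω_c¹/ω_r¹ = 53/84
Stage 2: N_ring = 26 + 2·12 = 50
Stage 2: 26(ω_s−ω_c) = −50(ω_r−ω_c),  ω_r=0, ω_s=1
Stage 2: 26(1−ω_c) = −50(0−ω_c)  ⇒  76ω_c = 26  ⇒  ω_c = 13/38
  ⇒ ω_c²/ω_s² = 13/38
Coupling ω_s² = ω_c¹ ⇒ overall = 53/84 × 13/38 = 689/3192

689/3192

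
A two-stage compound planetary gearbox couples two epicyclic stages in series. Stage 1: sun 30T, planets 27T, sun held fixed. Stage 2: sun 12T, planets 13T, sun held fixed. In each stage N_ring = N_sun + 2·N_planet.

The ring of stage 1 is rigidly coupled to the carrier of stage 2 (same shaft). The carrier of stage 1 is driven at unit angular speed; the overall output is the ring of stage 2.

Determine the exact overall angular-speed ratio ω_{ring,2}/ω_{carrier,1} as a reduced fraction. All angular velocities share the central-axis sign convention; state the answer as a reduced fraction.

Stage 1: N_ring = 30 + 2·27 = 84
Stage 1: 30(ω_s−ω_c) = −84(ω_r−ω_c),  ω_s=0, ω_c=1
Stage 1: ω_r = 1 − (30/84)(0−1) = 19/14
  ⇒ ω_r¹/ω_c¹ = 19/14
Stage 2: N_ring = 12 + 2·13 = 38
Stage 2: 12(ω_s−ω_c) = −38(ω_r−ω_c),  ω_s=0, ω_c=1
Stage 2: ω_r = 1 − (12/38)(0−1) = 25/19
  ⇒ ω_r²/ω_c² = 25/19
Coupling ω_c² = ω_r¹ ⇒ overall = 19/14 × 25/19 = 25/14

25/14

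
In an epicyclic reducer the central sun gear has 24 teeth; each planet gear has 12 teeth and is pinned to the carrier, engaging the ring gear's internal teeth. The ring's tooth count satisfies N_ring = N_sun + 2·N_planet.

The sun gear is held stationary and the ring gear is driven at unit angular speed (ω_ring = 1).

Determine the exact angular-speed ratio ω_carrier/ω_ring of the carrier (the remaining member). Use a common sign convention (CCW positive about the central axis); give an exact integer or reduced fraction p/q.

N_ring = 24 + 2·12 = 48
24(ω_s−ω_c) = −48(ω_r−ω_c),  ω_s=0, ω_r=1
24(0−ω_c) = −48(1−ω_c)  ⇒  72ω_c = 48  ⇒  ω_c = 2/3
ω_c/ω_r = 2/3

2/3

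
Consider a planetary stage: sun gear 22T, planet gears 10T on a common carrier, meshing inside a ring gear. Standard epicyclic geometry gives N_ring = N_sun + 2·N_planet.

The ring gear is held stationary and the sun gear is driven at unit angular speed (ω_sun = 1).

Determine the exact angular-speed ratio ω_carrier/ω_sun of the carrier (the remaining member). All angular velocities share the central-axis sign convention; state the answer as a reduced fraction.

11/32

N_ring = 22 + 2·10 = 42
22(ω_s−ω_c) = −42(ω_r−ω_c),  ω_r=0, ω_s=1
22(1−ω_c) = −42(0−ω_c)  ⇒  64ω_c = 22  ⇒  ω_c = 11/32
ω_c/ω_s = 11/32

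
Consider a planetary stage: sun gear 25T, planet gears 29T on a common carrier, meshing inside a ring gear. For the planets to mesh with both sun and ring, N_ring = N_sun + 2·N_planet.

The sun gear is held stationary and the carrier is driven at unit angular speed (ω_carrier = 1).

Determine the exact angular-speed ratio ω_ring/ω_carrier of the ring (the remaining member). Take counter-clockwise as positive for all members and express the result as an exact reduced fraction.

108/83

N_ring = 25 + 2·29 = 83
25(ω_s−ω_c) = −83(ω_r−ω_c),  ω_s=0, ω_c=1
ω_r = 1 − (25/83)(0−1) = 108/83
ω_r/ω_c = 108/83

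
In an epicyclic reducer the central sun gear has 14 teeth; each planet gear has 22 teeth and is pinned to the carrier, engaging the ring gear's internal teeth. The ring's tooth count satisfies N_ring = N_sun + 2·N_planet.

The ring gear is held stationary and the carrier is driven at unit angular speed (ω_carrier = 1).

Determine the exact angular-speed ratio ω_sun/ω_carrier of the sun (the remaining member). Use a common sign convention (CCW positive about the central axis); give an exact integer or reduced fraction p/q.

N_ring = 14 + 2·22 = 58
14(ω_s−ω_c) = −58(ω_r−ω_c),  ω_r=0, ω_c=1
ω_s = 1 − (58/14)(0−1) = 36/7
ω_s/ω_c = 36/7

36/7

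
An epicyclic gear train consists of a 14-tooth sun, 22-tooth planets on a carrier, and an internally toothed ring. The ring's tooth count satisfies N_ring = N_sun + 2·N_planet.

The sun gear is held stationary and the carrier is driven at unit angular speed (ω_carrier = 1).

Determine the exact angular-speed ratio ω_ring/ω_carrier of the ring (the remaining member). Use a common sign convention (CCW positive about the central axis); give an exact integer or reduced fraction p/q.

36/29

N_ring = 14 + 2·22 = 58
14(ω_s−ω_c) = −58(ω_r−ω_c),  ω_s=0, ω_c=1
ω_r = 1 − (14/58)(0−1) = 36/29
ω_r/ω_c = 36/29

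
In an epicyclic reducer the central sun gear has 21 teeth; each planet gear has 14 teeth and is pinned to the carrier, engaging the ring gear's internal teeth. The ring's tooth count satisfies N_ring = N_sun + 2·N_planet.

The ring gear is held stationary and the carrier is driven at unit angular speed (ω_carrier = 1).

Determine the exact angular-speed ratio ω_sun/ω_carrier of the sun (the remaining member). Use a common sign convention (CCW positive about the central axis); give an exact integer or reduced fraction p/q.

10/3

N_ring = 21 + 2·14 = 49
21(ω_s−ω_c) = −49(ω_r−ω_c),  ω_r=0, ω_c=1
ω_s = 1 − (49/21)(0−1) = 10/3
ω_s/ω_c = 10/3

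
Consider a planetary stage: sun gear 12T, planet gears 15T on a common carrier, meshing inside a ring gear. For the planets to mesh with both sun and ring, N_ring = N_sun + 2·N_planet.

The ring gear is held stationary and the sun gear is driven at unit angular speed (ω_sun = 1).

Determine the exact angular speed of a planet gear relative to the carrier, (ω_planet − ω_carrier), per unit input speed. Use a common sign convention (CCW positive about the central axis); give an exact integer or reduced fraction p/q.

N_ring = 12 + 2·15 = 42
12(ω_s−ω_c) = −42(ω_r−ω_c),  ω_r=0, ω_s=1
12(1−ω_c) = −42(0−ω_c)  ⇒  54ω_c = 12  ⇒  ω_c = 2/9
sun–planet: 12·(1−2/9) = −15·(ω_p−ω_c)  ⇒  ω_p−ω_c = −(12/15)·(7/9) = -28/45

-28/45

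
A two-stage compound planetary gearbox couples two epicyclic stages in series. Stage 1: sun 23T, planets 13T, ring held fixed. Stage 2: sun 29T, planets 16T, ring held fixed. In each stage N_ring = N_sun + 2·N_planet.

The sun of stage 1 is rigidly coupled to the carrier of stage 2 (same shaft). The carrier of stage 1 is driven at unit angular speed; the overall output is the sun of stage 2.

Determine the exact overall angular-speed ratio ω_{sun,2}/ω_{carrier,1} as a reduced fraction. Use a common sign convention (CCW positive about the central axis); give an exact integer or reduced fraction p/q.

6480/667

Stage 1: N_ring = 23 + 2·13 = 49
Stage 1: 23(ω_s−ω_c) = −49(ω_r−ω_c),  ω_r=0, ω_c=1
Stage 1: ω_s = 1 − (49/23)(0−1) = 72/23
  ⇒ ω_s¹/ω_c¹ = 72/23
Stage 2: N_ring = 29 + 2·16 = 61
Stage 2: 29(ω_s−ω_c) = −61(ω_r−ω_c),  ω_r=0, ω_c=1
Stage 2: ω_s = 1 − (61/29)(0−1) = 90/29
  ⇒ ω_s²/ω_c² = 90/29
Coupling ω_c² = ω_s¹ ⇒ overall = 72/23 × 90/29 = 6480/667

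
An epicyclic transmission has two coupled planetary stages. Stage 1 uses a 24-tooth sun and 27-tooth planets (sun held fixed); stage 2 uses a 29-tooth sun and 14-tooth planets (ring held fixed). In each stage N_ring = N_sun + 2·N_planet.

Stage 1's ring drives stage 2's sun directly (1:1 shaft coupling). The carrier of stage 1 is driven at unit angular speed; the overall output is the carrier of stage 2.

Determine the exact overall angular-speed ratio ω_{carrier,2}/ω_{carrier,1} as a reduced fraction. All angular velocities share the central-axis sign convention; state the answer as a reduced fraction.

Stage 1: N_ring = 24 + 2·27 = 78
Stage 1: 24(ω_s−ω_c) = −78(ω_r−ω_c),  ω_s=0, ω_c=1
Stage 1: ω_r = 1 − (24/78)(0−1) = 17/13
  ⇒ ω_r¹/ω_c¹ = 17/13
Stage 2: N_ring = 29 + 2·14 = 57
Stage 2: 29(ω_s−ω_c) = −57(ω_r−ω_c),  ω_r=0, ω_s=1
Stage 2: 29(1−ω_c) = −57(0−ω_c)  ⇒  86ω_c = 29  ⇒  ω_c = 29/86
  ⇒ ω_c²/ω_s² = 29/86
Coupling ω_s² = ω_r¹ ⇒ overall = 17/13 × 29/86 = 493/1118

493/1118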